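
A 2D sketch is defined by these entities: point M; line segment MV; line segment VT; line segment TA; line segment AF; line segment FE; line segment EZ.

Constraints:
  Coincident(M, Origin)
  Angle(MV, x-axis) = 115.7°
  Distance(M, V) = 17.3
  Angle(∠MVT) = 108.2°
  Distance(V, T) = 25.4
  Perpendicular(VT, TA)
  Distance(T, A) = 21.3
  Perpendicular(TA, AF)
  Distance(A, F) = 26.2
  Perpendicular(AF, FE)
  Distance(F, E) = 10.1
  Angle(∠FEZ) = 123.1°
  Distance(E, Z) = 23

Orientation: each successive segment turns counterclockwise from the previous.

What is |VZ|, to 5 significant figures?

18.518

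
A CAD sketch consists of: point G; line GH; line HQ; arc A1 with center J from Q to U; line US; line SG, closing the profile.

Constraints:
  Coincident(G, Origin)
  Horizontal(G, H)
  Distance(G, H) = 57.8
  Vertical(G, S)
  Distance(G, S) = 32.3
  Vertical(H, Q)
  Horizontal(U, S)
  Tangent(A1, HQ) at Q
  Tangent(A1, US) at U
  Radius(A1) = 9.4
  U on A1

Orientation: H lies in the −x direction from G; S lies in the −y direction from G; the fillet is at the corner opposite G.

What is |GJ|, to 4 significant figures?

53.54

G is at the origin; G and H share the same y with |GH| = 57.8 and H on the −x side, so H = (-57.80, 0.000). G and S share the same x with |GS| = 32.3 and S on the −y side, so S = (0.000, -32.30). The virtual corner opposite G is at (-57.80, -32.30). A1 meets HQ tangentially, so JQ is at right angles to HQ and the tangent condition forces JU to be normal to US, with radius 9.4, so the center J sits 9.4 in from both sides at J = (-48.40, -22.90). Then |GJ| = |J − G| = 53.54.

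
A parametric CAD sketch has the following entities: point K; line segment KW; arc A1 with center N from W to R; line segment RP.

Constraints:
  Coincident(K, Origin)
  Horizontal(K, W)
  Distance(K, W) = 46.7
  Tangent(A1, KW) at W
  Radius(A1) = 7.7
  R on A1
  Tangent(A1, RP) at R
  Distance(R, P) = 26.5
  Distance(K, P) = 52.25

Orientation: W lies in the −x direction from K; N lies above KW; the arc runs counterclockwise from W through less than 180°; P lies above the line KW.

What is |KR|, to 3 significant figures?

39.8

Checks: |NW| = 7.700 ✓; |NR| = 7.700 ✓; ∠(NR, RP) = 90.00° ✓; |RP| = 26.50 ✓; |KP| = 52.25 ✓.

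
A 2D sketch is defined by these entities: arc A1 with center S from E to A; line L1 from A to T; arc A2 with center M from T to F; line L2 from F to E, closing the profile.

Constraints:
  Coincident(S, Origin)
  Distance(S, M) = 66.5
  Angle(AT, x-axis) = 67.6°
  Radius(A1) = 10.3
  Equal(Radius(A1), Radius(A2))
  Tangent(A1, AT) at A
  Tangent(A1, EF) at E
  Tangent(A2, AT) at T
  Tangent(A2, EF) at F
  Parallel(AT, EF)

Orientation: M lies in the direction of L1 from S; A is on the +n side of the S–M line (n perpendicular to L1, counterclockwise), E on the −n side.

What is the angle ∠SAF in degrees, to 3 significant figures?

72.8°

The slot axis is L1's direction at 67.6°, so u = (cos 67.6°, sin 67.6°) = (0.381, 0.925) and n = (−sin 67.6°, cos 67.6°) = (-0.925, 0.381). S is at the origin and M lies 66.5 along u from S, so M = 66.5·u = (25.3, 61.5). Tangency of A1 to both parallel lines with radius 10.3 puts A and E at S ± 10.3·n: A = (-9.52, 3.93), E = (9.52, -3.93). Equal radii place T and F the same way about M: T = M + 10.3·n = (15.8, 65.4), F = M − 10.3·n = (34.9, 57.6). Then cos ∠SAF = AS·AF / (|AS||AF|), giving 72.8°.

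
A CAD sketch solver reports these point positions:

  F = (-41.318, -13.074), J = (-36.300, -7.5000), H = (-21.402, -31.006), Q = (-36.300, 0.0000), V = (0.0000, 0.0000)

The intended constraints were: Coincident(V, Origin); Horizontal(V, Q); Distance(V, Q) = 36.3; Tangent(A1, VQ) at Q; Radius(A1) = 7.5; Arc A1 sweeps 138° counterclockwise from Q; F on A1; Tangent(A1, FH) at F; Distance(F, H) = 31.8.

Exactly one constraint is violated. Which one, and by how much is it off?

Distance(F, H) = 31.8 — off by 5.00.

V = (0.00, 0.00) ✓; V.y = 0.00, Q.y = 0.00 ✓; |VQ| = 36.30 ✓; ∠(JQ, QV) = 90.00° ✓; |JQ| = 7.500 ✓; bearing(J→F) − bearing(J→Q) = 138.0° ✓; |JF| = 7.500 ✓; ∠(JF, FH) = 90.00° ✓; |FH| = 26.80 ✗.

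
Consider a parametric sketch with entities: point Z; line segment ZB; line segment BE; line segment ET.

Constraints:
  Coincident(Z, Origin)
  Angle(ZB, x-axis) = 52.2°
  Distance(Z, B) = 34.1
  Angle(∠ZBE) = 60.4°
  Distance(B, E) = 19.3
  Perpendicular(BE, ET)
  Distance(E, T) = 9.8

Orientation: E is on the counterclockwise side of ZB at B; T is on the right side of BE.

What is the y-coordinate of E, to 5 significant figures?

29.697

Z is at the origin; ZB runs at 52.2° with length 34.1, so B = 34.1·(cos 52.2°, sin 52.2°) = (20.900, 26.944). ∠ZBE = 60.4°, so BE runs at 52.2° + (180° − 60.4°) = 171.80° from the x-axis; with |BE| = 19.3, E = B + 19.3·(cos 171.80°, sin 171.80°) = (1.7974, 29.697). So E.y = 29.697.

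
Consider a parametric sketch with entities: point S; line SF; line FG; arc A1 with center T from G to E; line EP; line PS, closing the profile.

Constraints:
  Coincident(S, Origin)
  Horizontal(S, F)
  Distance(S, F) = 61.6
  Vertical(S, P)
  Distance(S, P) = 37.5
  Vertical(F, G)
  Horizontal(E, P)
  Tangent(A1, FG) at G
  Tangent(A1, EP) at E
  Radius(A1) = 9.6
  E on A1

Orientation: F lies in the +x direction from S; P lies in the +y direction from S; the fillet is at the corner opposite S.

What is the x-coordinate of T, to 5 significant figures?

52.000

S is at the origin; S and F share the same y with |SF| = 61.6 and F on the +x side, so F = (61.600, 0.0000). S and P share the same x with |SP| = 37.5 and P on the +y side, so P = (0.0000, 37.500). The virtual corner opposite S is at (61.600, 37.500). Since A1 is tangent to FG there, TG ⟂ FG and tangency of A1 to EP means the radius TE is perpendicular to EP, with radius 9.6, so the center T sits 9.6 in from both sides at T = (52.000, 27.900). So T.x = 52.000.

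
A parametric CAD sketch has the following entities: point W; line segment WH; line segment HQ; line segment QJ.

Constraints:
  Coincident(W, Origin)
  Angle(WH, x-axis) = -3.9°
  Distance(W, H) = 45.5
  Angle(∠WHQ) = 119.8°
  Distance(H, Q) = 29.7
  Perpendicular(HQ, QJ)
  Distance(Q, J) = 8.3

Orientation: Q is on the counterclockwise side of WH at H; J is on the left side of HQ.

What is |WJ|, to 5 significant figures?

60.901

∠WHQ = 119.8°, so HQ runs at -3.9° + (180° − 119.8°) = 56.300° from the x-axis; with |HQ| = 29.7, Q = H + 29.7·(cos 56.300°, sin 56.300°) = (61.874, 21.614). HQ ⟂ QJ; with |QJ| = 8.3 on the left of HQ, J = Q + 8.3·(-0.83195, 0.55484) = (54.968, 26.220). Then |WJ| = |J − W| = 60.901.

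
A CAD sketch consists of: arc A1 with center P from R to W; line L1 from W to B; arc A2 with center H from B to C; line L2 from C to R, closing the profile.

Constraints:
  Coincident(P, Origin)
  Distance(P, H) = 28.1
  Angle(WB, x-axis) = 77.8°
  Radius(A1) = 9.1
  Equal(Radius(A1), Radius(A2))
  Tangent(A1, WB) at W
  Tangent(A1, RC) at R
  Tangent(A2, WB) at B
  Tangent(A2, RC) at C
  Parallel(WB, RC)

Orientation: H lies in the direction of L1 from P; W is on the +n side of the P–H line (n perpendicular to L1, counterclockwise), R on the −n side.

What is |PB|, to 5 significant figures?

29.537

The slot axis is L1's direction at 77.8°, so u = (cos 77.8°, sin 77.8°) = (0.21132, 0.97742) and n = (−sin 77.8°, cos 77.8°) = (-0.97742, 0.21132). P is at the origin and H lies 28.1 along u from P, so H = 28.1·u = (5.9382, 27.465). Tangency of A1 to both parallel lines with radius 9.1 puts W and R at P ± 9.1·n: W = (-8.8945, 1.9231), R = (8.8945, -1.9231). Equal radii place B and C the same way about H: B = H + 9.1·n = (-2.9563, 29.388), C = H − 9.1·n = (14.833, 25.542). Then |PB| = |B − P| = 29.537.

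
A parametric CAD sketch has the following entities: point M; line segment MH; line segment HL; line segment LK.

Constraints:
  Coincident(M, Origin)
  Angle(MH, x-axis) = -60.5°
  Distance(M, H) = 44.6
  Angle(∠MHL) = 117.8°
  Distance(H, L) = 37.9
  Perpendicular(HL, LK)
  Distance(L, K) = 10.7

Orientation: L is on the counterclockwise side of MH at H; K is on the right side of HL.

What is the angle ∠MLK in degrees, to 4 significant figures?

123.9°

M is at the origin; MH runs at -60.5° with length 44.6, so H = 44.6·(cos -60.5°, sin -60.5°) = (21.96, -38.82). ∠MHL = 117.8°, so HL runs at -60.5° + (180° − 117.8°) = 1.700° from the x-axis; with |HL| = 37.9, L = H + 37.9·(cos 1.700°, sin 1.700°) = (59.85, -37.69). HL is perpendicular to LK; with |LK| = 10.7 on the right of HL, K = L + 10.7·(0.02967, -0.9996) = (60.16, -48.39). Then cos ∠MLK = LM·LK / (|LM||LK|), giving 123.9°.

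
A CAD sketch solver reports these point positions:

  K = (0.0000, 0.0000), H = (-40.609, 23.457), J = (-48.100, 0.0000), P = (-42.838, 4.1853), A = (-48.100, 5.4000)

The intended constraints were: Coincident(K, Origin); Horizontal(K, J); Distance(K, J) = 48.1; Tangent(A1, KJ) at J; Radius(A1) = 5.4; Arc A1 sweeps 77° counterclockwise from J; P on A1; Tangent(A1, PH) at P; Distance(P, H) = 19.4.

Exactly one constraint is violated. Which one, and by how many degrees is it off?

Tangent(A1, PH) at P — off by 6.40°.

K = (0.00, 0.00) ✓; K.y = 0.00, J.y = 0.00 ✓; |KJ| = 48.10 ✓; ∠(AJ, JK) = 90.00° ✓; |AJ| = 5.400 ✓; bearing(A→P) − bearing(A→J) = 77.00° ✓; |AP| = 5.400 ✓; ∠(AP, PH) = 83.60° ✗; |PH| = 19.40 ✓.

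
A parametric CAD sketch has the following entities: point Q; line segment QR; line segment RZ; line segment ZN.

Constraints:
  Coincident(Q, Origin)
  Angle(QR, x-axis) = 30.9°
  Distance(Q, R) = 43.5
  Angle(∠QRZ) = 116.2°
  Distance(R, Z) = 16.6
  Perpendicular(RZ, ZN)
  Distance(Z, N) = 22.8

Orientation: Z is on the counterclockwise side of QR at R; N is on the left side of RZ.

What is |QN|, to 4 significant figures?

39.31

Q is at the origin; QR runs at 30.9° with length 43.5, so R = 43.5·(cos 30.9°, sin 30.9°) = (37.33, 22.34). ∠QRZ = 116.2°, so RZ runs at 30.9° + (180° − 116.2°) = 94.70° from the x-axis; with |RZ| = 16.6, Z = R + 16.6·(cos 94.70°, sin 94.70°) = (35.97, 38.88). RZ ⟂ ZN; with |ZN| = 22.8 on the left of RZ, N = Z + 22.8·(-0.9966, -0.08194) = (13.24, 37.02). Then |QN| = |N − Q| = 39.31.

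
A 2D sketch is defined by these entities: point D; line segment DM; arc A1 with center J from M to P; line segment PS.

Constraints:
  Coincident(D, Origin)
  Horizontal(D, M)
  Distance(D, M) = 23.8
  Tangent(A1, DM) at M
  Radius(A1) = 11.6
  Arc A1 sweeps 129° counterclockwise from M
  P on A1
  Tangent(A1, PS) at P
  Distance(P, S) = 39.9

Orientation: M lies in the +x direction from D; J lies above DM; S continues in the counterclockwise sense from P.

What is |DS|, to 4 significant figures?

50.50

D is at the origin; DM is horizontal with |DM| = 23.8 and M on the +x side, so M = (23.80, 0.000). Tangency of A1 to DM means the radius JM is perpendicular to DM, so J = M + (0, 11.6) = (23.80, 11.60). On A1, M sits at bearing -90° from J; a 129° counterclockwise sweep puts P at bearing 39°, so P = J + 11.6·(cos 39°, sin 39°) = (32.81, 18.90). Since A1 is tangent to PS there, JP ⟂ PS, so PS runs along (−sin 39°, cos 39°); with |PS| = 39.9, S = (7.705, 49.91). Then |DS| = |S − D| = 50.50.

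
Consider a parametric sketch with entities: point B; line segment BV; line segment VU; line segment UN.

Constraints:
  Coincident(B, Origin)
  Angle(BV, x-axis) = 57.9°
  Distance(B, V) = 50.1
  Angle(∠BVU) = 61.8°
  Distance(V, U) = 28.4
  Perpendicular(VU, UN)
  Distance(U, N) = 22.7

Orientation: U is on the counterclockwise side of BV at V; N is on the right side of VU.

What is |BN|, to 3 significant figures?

67.0

B is at the origin; BV runs at 57.9° with length 50.1, so V = 50.1·(cos 57.9°, sin 57.9°) = (26.6, 42.4). ∠BVU = 61.8°, so VU runs at 57.9° + (180° − 61.8°) = 176° from the x-axis; with |VU| = 28.4, U = V + 28.4·(cos 176°, sin 176°) = (-1.71, 44.4). VU is perpendicular to UN; with |UN| = 22.7 on the right of VU, N = U + 22.7·(0.0680, 0.998) = (-0.167, 67.0). Then |BN| = |N − B| = 67.0.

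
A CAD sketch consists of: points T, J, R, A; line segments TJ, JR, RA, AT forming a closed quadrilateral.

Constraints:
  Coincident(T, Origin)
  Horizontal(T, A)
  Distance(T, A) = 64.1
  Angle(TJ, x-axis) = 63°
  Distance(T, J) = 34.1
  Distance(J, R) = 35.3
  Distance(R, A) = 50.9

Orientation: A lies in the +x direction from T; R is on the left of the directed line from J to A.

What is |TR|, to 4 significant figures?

66.43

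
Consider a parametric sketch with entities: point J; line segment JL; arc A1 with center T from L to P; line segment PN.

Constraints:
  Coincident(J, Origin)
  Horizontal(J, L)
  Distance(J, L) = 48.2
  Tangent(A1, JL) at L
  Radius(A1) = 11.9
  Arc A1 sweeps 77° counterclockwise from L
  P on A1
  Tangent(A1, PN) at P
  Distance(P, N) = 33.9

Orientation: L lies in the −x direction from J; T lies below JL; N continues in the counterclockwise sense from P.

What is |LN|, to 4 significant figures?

46.42

J is at the origin; JL is horizontal with |JL| = 48.2 and L on the −x side, so L = (-48.20, 0.000). Since A1 is tangent to JL there, TL ⟂ JL, so T = L + (0, -11.9) = (-48.20, -11.90). On A1, L sits at bearing 90° from T; a 77° counterclockwise sweep puts P at bearing 167°, so P = T + 11.9·(cos 167°, sin 167°) = (-59.80, -9.223). The tangent condition forces TP to be normal to PN, so PN runs along (−sin 167°, cos 167°); with |PN| = 33.9, N = (-67.42, -42.25). Then |LN| = |N − L| = 46.42.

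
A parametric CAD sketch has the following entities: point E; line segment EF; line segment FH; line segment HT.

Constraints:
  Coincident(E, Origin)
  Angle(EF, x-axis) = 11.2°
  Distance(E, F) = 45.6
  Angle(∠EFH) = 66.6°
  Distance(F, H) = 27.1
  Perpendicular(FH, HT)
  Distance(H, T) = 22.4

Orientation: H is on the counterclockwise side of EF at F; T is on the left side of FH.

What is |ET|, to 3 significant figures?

21.4

∠EFH = 66.6°, so FH runs at 11.2° + (180° − 66.6°) = 125° from the x-axis; with |FH| = 27.1, H = F + 27.1·(cos 125°, sin 125°) = (29.3, 31.2). FH ⟂ HT; with |HT| = 22.4 on the left of FH, T = H + 22.4·(-0.823, -0.568) = (10.9, 18.4). Then |ET| = |T − E| = 21.4.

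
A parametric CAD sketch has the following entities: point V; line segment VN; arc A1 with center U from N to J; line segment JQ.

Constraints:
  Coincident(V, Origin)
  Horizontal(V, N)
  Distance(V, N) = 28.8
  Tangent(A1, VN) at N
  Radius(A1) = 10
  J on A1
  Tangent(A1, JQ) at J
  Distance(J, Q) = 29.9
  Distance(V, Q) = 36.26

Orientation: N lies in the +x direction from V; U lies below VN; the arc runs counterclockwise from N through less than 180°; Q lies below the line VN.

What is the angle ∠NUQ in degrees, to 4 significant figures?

142.4°

V is at the origin; VN is horizontal with |VN| = 28.8 and N on the +x side, so N = (28.80, 0.000). The tangent condition forces UN to be normal to VN, so U = N + (0, -10) = (28.80, -10.00). Since UJ ⟂ JQ (tangency), |UQ| = √(10.0² + 29.9²) = 31.53 regardless of where J sits on A1. So Q lies on both circle(V, 36.26) and circle(U, 31.53); the below-VN intersection is Q = (9.560, -34.98). J is the foot of the tangent from Q: J = (19.35, -6.725).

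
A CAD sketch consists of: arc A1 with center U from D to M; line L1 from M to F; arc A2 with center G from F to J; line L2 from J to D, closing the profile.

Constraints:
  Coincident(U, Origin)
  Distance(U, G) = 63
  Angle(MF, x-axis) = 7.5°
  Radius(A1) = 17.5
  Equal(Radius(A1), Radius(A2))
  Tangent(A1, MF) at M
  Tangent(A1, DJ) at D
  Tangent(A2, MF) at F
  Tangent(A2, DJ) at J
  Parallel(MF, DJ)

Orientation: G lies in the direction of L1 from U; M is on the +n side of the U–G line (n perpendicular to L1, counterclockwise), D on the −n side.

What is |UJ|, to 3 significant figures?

65.4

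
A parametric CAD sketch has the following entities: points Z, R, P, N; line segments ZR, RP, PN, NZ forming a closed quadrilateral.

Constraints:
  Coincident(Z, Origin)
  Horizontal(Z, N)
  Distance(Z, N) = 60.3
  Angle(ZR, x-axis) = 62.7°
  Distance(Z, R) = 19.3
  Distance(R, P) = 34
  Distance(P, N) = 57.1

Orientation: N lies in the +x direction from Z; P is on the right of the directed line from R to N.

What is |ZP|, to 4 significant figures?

17.65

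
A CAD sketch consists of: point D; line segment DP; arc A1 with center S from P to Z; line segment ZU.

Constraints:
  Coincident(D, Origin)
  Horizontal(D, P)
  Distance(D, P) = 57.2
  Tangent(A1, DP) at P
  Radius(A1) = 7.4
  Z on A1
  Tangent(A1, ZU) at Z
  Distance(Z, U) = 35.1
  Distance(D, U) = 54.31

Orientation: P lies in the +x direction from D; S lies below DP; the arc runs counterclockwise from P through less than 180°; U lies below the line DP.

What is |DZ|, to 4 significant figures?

50.46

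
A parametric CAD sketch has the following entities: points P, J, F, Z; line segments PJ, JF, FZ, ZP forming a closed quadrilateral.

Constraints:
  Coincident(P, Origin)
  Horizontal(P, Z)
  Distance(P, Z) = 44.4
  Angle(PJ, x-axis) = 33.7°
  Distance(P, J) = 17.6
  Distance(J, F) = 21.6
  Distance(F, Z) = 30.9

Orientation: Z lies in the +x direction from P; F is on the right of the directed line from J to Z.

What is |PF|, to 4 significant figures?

19.75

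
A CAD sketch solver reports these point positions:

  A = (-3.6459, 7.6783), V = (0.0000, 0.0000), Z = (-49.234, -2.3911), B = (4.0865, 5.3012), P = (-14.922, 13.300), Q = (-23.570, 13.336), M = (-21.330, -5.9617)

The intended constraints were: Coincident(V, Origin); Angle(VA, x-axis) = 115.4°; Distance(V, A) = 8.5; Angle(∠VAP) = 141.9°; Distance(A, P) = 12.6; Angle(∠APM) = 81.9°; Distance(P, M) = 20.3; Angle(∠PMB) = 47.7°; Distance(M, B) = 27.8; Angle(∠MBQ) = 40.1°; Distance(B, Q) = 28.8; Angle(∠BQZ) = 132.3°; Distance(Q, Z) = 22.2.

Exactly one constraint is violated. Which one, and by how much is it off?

Distance(Q, Z) = 22.2 — off by 7.90.

V = (0.00, 0.00) ✓; VA at 115.4° ✓; |VA| = 8.500 ✓; ∠VAP = 141.9° ✓; |AP| = 12.60 ✓; ∠APM = 81.90° ✓; |PM| = 20.30 ✓; ∠PMB = 47.70° ✓; |MB| = 27.80 ✓; ∠MBQ = 40.10° ✓; |BQ| = 28.80 ✓; ∠BQZ = 132.3° ✓; |QZ| = 30.10 ✗.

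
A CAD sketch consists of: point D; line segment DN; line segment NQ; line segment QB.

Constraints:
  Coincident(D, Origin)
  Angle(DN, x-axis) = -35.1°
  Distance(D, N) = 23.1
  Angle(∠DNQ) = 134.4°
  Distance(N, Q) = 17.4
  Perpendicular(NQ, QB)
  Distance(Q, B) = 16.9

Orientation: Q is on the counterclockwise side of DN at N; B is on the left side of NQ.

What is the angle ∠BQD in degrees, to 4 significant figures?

63.81°

D is at the origin; DN runs at -35.1° with length 23.1, so N = 23.1·(cos -35.1°, sin -35.1°) = (18.90, -13.28). ∠DNQ = 134.4°, so NQ runs at -35.1° + (180° − 134.4°) = 10.50° from the x-axis; with |NQ| = 17.4, Q = N + 17.4·(cos 10.50°, sin 10.50°) = (36.01, -10.11). NQ ⟂ QB; with |QB| = 16.9 on the left of NQ, B = Q + 16.9·(-0.1822, 0.9833) = (32.93, 6.505). Then cos ∠BQD = QB·QD / (|QB||QD|), giving 63.81°.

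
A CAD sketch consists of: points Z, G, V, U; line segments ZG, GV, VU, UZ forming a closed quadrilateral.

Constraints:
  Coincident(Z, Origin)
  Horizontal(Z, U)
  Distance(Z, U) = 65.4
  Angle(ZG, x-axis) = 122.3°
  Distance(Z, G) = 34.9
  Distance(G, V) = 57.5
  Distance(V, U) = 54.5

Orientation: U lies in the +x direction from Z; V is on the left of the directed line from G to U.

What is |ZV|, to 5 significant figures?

58.763

Checks: |GV| = 57.50 ✓; |VU| = 54.50 ✓.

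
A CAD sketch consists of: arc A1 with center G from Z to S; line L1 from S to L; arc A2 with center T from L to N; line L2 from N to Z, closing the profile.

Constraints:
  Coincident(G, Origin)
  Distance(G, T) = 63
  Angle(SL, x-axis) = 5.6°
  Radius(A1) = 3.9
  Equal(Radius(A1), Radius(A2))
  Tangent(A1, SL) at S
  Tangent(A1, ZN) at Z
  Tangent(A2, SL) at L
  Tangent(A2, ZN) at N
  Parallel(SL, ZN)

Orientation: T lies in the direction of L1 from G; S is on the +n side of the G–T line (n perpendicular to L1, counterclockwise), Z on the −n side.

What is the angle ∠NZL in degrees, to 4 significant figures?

7.058°

The slot axis is L1's direction at 5.6°, so u = (cos 5.6°, sin 5.6°) = (0.9952, 0.09758) and n = (−sin 5.6°, cos 5.6°) = (-0.09758, 0.9952). G is at the origin and T lies 63.0 along u from G, so T = 63.0·u = (62.70, 6.148). Tangency of A1 to both parallel lines with radius 3.9 puts S and Z at G ± 3.9·n: S = (-0.3806, 3.881), Z = (0.3806, -3.881). Equal radii place L and N the same way about T: L = T + 3.9·n = (62.32, 10.03), N = T − 3.9·n = (63.08, 2.266). Then cos ∠NZL = ZN·ZL / (|ZN||ZL|), giving 7.058°.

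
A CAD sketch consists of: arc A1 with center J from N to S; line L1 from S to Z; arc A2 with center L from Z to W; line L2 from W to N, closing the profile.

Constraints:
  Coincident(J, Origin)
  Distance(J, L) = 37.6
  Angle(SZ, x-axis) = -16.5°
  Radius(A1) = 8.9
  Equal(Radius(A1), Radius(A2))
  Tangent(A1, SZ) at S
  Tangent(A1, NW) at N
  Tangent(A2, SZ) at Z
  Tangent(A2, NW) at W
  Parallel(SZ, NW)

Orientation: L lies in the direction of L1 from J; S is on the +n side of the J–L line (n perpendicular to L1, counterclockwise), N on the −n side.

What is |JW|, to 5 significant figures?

38.639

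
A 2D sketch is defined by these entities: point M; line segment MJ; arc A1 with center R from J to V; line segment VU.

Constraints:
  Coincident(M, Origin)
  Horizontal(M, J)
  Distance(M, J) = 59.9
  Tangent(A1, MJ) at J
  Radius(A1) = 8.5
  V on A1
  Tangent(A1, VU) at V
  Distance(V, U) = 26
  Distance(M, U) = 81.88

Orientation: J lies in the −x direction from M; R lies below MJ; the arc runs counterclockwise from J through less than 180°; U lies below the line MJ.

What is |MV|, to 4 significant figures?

68.25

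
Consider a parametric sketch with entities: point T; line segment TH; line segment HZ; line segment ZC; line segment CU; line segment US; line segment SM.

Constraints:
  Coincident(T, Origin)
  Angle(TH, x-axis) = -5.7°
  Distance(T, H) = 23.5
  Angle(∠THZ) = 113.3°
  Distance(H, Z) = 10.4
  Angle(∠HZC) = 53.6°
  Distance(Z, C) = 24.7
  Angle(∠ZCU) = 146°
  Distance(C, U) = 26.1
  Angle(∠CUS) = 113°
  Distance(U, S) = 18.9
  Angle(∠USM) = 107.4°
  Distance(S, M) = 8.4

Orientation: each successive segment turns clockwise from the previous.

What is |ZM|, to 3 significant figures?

48.4

T is at the origin; TH runs at -5.7° with length 23.5, so H = (23.4, -2.33). ∠THZ = 113.3° gives HZ at -72.4° from the x-axis; with |HZ| = 10.4, Z = (26.5, -12.2). ∠HZC = 53.6° gives ZC at 161° from the x-axis; with |ZC| = 24.7, C = (3.15, -4.29). ∠ZCU = 146.0° gives CU at 127° from the x-axis; with |CU| = 26.1, U = (-12.6, 16.5). ∠CUS = 113.0° gives US at 60.2° from the x-axis; with |US| = 18.9, S = (-3.24, 32.9). ∠USM = 107.4° gives SM at -12.4° from the x-axis; with |SM| = 8.4, M = (4.96, 31.1). Then |ZM| = |M − Z| = 48.4.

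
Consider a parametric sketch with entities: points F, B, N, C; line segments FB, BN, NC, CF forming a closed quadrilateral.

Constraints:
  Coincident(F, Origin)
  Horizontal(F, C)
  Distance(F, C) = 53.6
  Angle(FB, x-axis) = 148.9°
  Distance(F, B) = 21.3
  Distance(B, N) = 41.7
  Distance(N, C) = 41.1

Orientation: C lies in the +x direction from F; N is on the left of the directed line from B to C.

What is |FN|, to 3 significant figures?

32.7

Checks: |BN| = 41.70 ✓; |NC| = 41.10 ✓.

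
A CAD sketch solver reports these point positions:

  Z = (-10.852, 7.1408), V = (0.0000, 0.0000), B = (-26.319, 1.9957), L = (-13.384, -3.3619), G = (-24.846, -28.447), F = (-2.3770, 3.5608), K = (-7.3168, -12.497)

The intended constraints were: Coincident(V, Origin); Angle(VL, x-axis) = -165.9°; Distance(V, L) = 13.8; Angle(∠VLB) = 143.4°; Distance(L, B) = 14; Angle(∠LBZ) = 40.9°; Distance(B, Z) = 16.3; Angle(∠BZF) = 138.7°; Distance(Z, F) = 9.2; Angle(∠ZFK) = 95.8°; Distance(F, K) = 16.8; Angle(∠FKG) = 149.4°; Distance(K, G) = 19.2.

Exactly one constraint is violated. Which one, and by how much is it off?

Distance(K, G) = 19.2 — off by 4.50.

V = (0.00, 0.00) ✓; VL at -165.9° ✓; |VL| = 13.80 ✓; ∠VLB = 143.4° ✓; |LB| = 14.00 ✓; ∠LBZ = 40.90° ✓; |BZ| = 16.30 ✓; ∠BZF = 138.7° ✓; |ZF| = 9.200 ✓; ∠ZFK = 95.80° ✓; |FK| = 16.80 ✓; ∠FKG = 149.4° ✓; |KG| = 23.70 ✗.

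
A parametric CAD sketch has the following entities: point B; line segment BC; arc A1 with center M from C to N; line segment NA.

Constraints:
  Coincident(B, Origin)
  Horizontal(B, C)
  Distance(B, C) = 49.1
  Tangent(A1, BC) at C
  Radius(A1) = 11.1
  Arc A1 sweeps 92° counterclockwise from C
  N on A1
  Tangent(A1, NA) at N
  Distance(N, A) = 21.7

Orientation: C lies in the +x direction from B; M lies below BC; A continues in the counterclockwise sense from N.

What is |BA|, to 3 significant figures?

51.0

B is at the origin; B and C share the same y with |BC| = 49.1 and C on the +x side, so C = (49.1, 0.00). The tangent condition forces MC to be normal to BC, so M = C + (0, -11.1) = (49.1, -11.1). On A1, C sits at bearing 90° from M; a 92° counterclockwise sweep puts N at bearing 182°, so N = M + 11.1·(cos 182°, sin 182°) = (38.0, -11.5). The tangent condition forces MN to be normal to NA, so NA runs along (−sin 182°, cos 182°); with |NA| = 21.7, A = (38.8, -33.2). Then |BA| = |A − B| = 51.0.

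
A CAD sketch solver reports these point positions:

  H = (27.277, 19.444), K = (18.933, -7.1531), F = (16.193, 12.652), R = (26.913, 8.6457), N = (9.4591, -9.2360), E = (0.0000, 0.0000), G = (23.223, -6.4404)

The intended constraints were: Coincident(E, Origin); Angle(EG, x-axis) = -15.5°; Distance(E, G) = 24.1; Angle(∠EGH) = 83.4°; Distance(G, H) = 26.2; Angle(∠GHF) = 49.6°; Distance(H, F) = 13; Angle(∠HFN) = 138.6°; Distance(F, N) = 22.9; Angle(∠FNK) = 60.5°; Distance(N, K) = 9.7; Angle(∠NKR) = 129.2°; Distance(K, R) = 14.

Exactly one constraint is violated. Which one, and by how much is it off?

Distance(K, R) = 14 — off by 3.70.

E = (0.00, 0.00) ✓; EG at -15.50° ✓; |EG| = 24.10 ✓; ∠EGH = 83.40° ✓; |GH| = 26.20 ✓; ∠GHF = 49.60° ✓; |HF| = 13.00 ✓; ∠HFN = 138.6° ✓; |FN| = 22.90 ✓; ∠FNK = 60.50° ✓; |NK| = 9.700 ✓; ∠NKR = 129.2° ✓; |KR| = 17.70 ✗.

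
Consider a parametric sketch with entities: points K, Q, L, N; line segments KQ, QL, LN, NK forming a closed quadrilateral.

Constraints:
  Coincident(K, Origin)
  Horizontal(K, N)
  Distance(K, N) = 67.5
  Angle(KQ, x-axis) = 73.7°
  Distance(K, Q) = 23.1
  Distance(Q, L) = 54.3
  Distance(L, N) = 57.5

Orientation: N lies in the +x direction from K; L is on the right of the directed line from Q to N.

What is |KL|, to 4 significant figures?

36.04

Checks: |QL| = 54.30 ✓; |LN| = 57.50 ✓.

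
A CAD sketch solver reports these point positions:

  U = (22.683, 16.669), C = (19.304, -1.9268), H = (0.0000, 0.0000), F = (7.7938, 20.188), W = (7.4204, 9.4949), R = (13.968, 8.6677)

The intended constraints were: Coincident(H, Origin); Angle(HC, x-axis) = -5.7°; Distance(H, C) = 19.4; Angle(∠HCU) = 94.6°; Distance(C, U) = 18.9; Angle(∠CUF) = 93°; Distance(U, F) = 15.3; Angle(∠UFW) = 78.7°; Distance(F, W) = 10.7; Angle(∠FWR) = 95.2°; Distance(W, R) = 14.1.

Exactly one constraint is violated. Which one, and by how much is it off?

Distance(W, R) = 14.1 — off by 7.50.

H = (0.00, 0.00) ✓; HC at -5.700° ✓; |HC| = 19.40 ✓; ∠HCU = 94.60° ✓; |CU| = 18.90 ✓; ∠CUF = 93.00° ✓; |UF| = 15.30 ✓; ∠UFW = 78.70° ✓; |FW| = 10.70 ✓; ∠FWR = 95.20° ✓; |WR| = 6.600 ✗.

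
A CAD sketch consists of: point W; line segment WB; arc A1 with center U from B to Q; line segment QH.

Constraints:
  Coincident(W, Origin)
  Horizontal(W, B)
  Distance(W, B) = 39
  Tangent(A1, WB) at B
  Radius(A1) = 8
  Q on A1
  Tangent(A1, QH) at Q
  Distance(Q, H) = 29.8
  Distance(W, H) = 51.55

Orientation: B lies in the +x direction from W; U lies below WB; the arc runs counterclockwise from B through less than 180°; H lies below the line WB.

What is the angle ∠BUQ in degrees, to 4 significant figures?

96.24°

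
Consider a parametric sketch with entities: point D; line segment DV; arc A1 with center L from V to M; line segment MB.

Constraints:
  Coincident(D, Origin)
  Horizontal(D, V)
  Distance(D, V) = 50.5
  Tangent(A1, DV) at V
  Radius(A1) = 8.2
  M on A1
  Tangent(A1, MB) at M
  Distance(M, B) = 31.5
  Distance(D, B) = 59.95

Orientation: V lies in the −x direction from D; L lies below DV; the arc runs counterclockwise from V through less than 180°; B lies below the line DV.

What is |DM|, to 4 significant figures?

59.09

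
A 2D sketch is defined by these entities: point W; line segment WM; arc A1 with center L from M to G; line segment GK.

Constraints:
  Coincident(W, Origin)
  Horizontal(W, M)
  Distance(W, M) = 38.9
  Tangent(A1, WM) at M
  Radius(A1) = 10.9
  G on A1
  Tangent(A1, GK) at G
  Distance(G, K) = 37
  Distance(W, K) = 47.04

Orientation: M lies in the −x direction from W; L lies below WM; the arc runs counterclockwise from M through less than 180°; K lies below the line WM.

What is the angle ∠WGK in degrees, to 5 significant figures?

63.563°

Checks: |LG| = 10.90 ✓; ∠(LG, GK) = 90.00° ✓; |GK| = 37.00 ✓; |WK| = 47.04 ✓.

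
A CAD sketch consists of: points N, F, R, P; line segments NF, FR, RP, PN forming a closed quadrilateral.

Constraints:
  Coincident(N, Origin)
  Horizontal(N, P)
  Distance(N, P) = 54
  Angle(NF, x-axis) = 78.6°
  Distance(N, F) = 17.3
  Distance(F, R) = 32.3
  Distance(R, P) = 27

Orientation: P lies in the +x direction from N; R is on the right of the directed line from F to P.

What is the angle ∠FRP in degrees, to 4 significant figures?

128.0°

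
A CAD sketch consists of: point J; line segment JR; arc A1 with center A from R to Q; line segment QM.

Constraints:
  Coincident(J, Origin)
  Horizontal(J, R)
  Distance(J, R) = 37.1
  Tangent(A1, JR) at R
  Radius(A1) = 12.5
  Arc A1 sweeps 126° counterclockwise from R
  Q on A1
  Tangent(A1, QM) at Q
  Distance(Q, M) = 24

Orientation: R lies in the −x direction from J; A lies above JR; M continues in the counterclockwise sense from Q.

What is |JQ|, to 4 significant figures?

33.50

J is at the origin; JR is horizontal with |JR| = 37.1 and R on the −x side, so R = (-37.10, 0.000). Since A1 is tangent to JR there, AR ⟂ JR, so A = R + (0, 12.5) = (-37.10, 12.50). On A1, R sits at bearing -90° from A; a 126° counterclockwise sweep puts Q at bearing 36°, so Q = A + 12.5·(cos 36°, sin 36°) = (-26.99, 19.85). Then |JQ| = |Q − J| = 33.50.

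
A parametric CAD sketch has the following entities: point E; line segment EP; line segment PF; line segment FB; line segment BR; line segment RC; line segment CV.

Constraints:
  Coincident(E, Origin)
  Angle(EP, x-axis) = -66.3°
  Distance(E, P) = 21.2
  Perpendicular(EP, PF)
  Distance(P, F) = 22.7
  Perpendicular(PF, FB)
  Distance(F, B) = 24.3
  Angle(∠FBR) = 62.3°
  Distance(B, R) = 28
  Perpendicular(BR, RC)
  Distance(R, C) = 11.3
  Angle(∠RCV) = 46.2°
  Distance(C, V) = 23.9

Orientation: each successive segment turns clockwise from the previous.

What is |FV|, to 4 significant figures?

26.76

E is at the origin; EP runs at -66.3° with length 21.2, so P = (8.521, -19.41). EP is perpendicular to PF, so PF runs at -156.3°; with |PF| = 22.7, F = (-12.26, -28.54). PF ⟂ FB, so FB runs at 113.7°; with |FB| = 24.3, B = (-22.03, -6.286). ∠FBR = 62.3° gives BR at -4.000° from the x-axis; with |BR| = 28.0, R = (5.900, -8.239). BR ⟂ RC, so RC runs at -94.00°; with |RC| = 11.3, C = (5.112, -19.51). ∠RCV = 46.2° gives CV at 132.2° from the x-axis; with |CV| = 23.9, V = (-10.94, -1.806). Then |FV| = |V − F| = 26.76.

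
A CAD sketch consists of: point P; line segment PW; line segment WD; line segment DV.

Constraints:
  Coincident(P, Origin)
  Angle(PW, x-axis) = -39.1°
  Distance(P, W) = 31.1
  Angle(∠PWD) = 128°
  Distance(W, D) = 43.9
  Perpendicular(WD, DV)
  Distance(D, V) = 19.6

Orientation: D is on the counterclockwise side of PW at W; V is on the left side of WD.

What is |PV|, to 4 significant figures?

63.24

P is at the origin; PW runs at -39.1° with length 31.1, so W = 31.1·(cos -39.1°, sin -39.1°) = (24.14, -19.61). ∠PWD = 128.0°, so WD runs at -39.1° + (180° − 128.0°) = 12.90° from the x-axis; with |WD| = 43.9, D = W + 43.9·(cos 12.90°, sin 12.90°) = (66.93, -9.813). WD ⟂ DV; with |DV| = 19.6 on the left of WD, V = D + 19.6·(-0.2233, 0.9748) = (62.55, 9.292). Then |PV| = |V − P| = 63.24.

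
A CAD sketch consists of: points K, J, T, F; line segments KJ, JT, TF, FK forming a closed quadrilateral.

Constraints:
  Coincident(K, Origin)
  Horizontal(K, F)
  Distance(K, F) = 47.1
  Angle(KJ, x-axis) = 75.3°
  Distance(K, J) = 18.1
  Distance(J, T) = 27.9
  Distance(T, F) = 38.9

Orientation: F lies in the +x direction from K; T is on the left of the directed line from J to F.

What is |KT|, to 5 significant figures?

43.330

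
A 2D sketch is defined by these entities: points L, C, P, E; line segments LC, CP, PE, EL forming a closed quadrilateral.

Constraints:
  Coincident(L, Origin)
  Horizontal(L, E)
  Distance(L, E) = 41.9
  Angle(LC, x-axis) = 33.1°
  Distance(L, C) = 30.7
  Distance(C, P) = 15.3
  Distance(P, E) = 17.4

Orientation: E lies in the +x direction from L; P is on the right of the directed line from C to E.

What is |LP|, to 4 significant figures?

24.61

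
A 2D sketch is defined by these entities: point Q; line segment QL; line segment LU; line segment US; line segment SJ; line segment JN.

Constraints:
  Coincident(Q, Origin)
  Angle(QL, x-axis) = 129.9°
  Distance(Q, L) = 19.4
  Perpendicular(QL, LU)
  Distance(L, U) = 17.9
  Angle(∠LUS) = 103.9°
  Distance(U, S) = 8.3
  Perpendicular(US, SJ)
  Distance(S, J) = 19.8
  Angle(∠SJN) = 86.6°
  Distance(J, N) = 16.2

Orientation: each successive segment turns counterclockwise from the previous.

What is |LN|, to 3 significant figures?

3.86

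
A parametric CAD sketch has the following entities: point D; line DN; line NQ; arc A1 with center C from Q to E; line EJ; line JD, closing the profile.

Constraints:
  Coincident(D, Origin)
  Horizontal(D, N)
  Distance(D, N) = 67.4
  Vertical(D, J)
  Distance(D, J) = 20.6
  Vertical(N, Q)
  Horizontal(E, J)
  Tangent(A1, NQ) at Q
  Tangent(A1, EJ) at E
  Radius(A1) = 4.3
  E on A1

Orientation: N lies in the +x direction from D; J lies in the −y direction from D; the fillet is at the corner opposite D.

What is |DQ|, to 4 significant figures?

69.34

The virtual corner opposite D is at (67.40, -20.60). The tangent condition forces CQ to be normal to NQ and the tangent condition forces CE to be normal to EJ, with radius 4.3, so the center C sits 4.3 in from both sides at C = (63.10, -16.30). That places the tangent points at Q = (67.40, -16.30) on NQ and E = (63.10, -20.60) on EJ. Then |DQ| = |Q − D| = 69.34.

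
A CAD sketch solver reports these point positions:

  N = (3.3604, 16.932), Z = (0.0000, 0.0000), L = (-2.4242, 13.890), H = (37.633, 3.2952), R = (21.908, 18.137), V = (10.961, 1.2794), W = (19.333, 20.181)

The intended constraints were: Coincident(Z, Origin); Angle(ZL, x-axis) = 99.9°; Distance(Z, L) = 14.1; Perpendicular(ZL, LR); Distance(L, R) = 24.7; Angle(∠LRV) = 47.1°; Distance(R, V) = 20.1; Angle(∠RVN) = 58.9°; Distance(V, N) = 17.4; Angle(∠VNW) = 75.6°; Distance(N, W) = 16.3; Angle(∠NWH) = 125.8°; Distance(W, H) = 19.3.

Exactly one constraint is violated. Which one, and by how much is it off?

Distance(W, H) = 19.3 — off by 5.60.

Z = (0.00, 0.00) ✓; ZL at 99.90° ✓; |ZL| = 14.10 ✓; ∠(ZL, LR) = 90.00° ✓; |LR| = 24.70 ✓; ∠LRV = 47.10° ✓; |RV| = 20.10 ✓; ∠RVN = 58.90° ✓; |VN| = 17.40 ✓; ∠VNW = 75.60° ✓; |NW| = 16.30 ✓; ∠NWH = 125.8° ✓; |WH| = 24.90 ✗.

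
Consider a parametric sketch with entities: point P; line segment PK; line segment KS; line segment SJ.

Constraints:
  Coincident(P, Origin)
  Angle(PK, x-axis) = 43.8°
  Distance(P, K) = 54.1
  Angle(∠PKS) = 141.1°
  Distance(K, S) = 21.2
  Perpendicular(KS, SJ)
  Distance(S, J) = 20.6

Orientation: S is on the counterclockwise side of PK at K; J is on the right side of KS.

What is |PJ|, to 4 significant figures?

83.58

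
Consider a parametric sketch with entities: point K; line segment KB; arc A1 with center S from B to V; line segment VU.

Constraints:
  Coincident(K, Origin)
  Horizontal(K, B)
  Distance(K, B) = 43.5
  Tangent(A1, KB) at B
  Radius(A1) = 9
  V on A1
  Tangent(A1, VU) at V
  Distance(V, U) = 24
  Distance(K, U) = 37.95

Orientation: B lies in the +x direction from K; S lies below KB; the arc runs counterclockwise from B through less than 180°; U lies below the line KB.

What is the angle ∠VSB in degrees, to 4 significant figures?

67.36°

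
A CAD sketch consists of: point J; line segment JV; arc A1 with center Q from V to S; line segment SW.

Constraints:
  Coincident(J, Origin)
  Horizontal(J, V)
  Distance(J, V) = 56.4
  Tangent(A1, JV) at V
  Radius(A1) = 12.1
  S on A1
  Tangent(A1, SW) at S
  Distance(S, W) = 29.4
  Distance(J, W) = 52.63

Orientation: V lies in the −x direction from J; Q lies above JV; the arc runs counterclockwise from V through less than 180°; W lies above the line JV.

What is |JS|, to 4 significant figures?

45.60

J is at the origin; JV is horizontal with |JV| = 56.4 and V on the −x side, so V = (-56.40, 0.000). A1 meets JV tangentially, so QV is at right angles to JV, so Q = V + (0, 12.1) = (-56.40, 12.10). Since QS ⟂ SW (tangency), |QW| = √(12.1² + 29.4²) = 31.79 regardless of where S sits on A1. So W lies on both circle(J, 52.63) and circle(Q, 31.79); the above-JV intersection is W = (-37.08, 37.35). S is the foot of the tangent from W: S = (-44.72, 8.958).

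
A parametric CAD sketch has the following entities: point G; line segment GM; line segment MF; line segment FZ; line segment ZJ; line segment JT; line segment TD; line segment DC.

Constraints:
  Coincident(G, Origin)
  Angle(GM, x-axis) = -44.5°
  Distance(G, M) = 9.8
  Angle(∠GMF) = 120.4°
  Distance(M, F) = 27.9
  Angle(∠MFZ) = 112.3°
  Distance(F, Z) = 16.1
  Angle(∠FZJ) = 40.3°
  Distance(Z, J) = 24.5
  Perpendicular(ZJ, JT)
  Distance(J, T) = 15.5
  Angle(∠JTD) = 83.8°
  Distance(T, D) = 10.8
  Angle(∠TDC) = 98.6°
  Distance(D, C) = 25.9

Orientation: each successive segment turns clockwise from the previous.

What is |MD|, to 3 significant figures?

28.7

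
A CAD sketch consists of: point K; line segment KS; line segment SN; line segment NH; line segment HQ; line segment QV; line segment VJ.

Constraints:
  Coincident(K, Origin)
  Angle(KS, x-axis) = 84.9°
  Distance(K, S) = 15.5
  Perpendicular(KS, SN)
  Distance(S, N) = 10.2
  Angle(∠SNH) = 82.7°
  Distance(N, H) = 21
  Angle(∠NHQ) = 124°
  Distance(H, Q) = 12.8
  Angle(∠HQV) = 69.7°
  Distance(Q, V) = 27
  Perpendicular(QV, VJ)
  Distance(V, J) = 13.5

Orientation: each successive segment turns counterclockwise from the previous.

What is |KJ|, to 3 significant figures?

18.4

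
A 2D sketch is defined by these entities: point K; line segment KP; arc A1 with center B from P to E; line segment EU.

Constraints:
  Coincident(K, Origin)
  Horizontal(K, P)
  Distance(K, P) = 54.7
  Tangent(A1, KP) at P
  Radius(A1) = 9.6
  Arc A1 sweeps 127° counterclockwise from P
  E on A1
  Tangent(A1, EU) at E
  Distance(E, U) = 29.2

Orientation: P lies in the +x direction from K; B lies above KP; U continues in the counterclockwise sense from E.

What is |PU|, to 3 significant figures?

39.9

On A1, P sits at bearing -90° from B; a 127° counterclockwise sweep puts E at bearing 37°, so E = B + 9.6·(cos 37°, sin 37°) = (62.4, 15.4). A1 meets EU tangentially, so BE is at right angles to EU, so EU runs along (−sin 37°, cos 37°); with |EU| = 29.2, U = (44.8, 38.7). Then |PU| = |U − P| = 39.9.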